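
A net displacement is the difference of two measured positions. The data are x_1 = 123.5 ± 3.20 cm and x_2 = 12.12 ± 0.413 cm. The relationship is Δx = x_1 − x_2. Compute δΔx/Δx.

Sums and differences: (δΔx)² = Σ (cᵢ δxᵢ)².
  (δx_1)² = 10.2;  (δx_2)² = 0.171
δΔx = √(10.4) = 3.23 cm
Δx = 111.4 cm, so δΔx/Δx = 3.23/111.4 = 0.0290.

0.0290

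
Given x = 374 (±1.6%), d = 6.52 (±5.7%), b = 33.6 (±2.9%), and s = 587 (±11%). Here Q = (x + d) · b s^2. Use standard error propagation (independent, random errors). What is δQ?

9.8e+08

Let u = x + d = 381. δu = √(δx² + δd²) = √(35.8 + 0.138) = 6.00, so δu/u = 0.0158.
Q is then a monomial in u, b, s:
δQ/Q = √((δu/u)² + (1·δb/b)² + (2·δs/s)²) = √(0.000248 + 0.000841 + 0.0484) = 0.222
Q = 4.41e+09, so δQ = 0.222 × 4.41e+09 = 9.8e+08.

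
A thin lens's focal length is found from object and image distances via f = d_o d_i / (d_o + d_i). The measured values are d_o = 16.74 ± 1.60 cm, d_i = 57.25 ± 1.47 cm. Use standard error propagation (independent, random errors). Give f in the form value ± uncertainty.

∂f/∂d_o = (d_i/(d_o+d_i))² = 0.599;  ∂f/∂d_i = (d_o/(d_o+d_i))² = 0.0512
δf = √((∂f/∂d_o · δd_o)² + (∂f/∂d_i · δd_i)²) = √(0.918 + 0.00566) = 0.961 cm
f = 12.95 cm.

12.95 ± 0.961 cm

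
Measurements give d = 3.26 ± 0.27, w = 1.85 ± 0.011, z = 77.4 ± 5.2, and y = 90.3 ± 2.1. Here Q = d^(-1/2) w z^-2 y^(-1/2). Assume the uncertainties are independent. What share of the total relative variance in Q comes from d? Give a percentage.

8.60%

(δQ/Q)² = (−½·δd/d)² + (1·δw/w)² + (-2·δz/z)² + (−½·δy/y)²
  d term: (-0.5×0.0828)² = 0.00171
  w term: (1×0.00595)² = 3.54e-05
  z term: (-2×0.0672)² = 0.0181
  y term: (-0.5×0.0233)² = 0.000135
Total = 0.0199. Share from d = 0.00171/0.0199 = 0.0860.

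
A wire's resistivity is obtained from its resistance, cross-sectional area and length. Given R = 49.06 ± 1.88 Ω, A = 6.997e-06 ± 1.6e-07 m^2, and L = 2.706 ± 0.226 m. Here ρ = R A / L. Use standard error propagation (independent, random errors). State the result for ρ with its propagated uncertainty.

Relative error in a monomial: (δρ/ρ)² = Σ (nᵢ · δxᵢ/xᵢ)².
  (1·δR/R)² = (1×0.0383)² = 0.00147;  (1·δA/A)² = (1×0.0229)² = 0.000523;  (-1·δL/L)² = (-1×0.0835)² = 0.00698
δρ/ρ = √(0.00897) = 0.0947
ρ = 0.0001269 Ω·m, so δρ = 0.0947 × 0.0001269 = 1.2e-05 Ω·m.

(1.269 ± 0.120) × 10^-4 Ω·m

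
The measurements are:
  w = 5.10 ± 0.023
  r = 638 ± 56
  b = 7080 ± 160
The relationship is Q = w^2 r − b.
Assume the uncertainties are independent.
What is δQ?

Let p = w^2·r = 16600. δp/p = √((2·δw/w)² + (1·δr/r)²) = √(8.14e-05 + 0.00770) = 0.0882, so δp = 1460.
Q = p − b: δQ = √(δp² + δb²) = √(2.14e+06 + 25600) = 1470

1470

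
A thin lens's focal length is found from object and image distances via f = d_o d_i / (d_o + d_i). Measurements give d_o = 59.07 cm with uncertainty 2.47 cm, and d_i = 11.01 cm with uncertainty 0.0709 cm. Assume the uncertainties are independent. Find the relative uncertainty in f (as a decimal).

∂f/∂d_o = (d_i/(d_o+d_i))² = 0.0247;  ∂f/∂d_i = (d_o/(d_o+d_i))² = 0.710
δf = √((∂f/∂d_o · δd_o)² + (∂f/∂d_i · δd_i)²) = √(0.00372 + 0.00254) = 0.0791 cm
f = 9.280 cm, so δf/f = 0.0791/9.280 = 0.00852.

0.00852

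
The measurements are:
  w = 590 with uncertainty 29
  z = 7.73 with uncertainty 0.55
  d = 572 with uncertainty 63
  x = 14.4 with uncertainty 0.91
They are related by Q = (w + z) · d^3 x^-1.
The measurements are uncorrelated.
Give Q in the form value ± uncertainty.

(7.77 ± 2.64) × 10^9

Let u = w + z = 598. δu = √(δw² + δz²) = √(841 + 0.303) = 29.0, so δu/u = 0.0485.
Q is then a monomial in u, d, x:
δQ/Q = √((δu/u)² + (3·δd/d)² + (-1·δx/x)²) = √(0.00235 + 0.109 + 0.00399) = 0.340
Q = 7.77e+09, so δQ = 0.340 × 7.77e+09 = 2.64e+09.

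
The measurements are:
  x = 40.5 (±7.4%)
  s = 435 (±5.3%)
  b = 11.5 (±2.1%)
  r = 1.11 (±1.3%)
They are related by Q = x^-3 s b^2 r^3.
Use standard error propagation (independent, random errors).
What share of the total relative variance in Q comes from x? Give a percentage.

89.0%

(δQ/Q)² = (-3·δx/x)² + (1·δs/s)² + (2·δb/b)² + (3·δr/r)²
  x term: (-3×0.0740)² = 0.0493
  s term: (1×0.0530)² = 0.00281
  b term: (2×0.0210)² = 0.00176
  r term: (3×0.0130)² = 0.00152
Total = 0.0554. Share from x = 0.0493/0.0554 = 0.890.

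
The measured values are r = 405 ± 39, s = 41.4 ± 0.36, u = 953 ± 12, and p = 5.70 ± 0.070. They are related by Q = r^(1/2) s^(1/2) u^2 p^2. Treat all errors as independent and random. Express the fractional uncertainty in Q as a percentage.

5.98%

For a monomial Q ∝ r^(1/2), s^(1/2), u^2, p^2, fractional errors add in quadrature:
  (½·δr/r)² = (0.5×0.0963)² = 0.00232;  (½·δs/s)² = (0.5×0.00870)² = 1.89e-05;  (2·δu/u)² = (2×0.0126)² = 0.000634;  (2·δp/p)² = (2×0.0123)² = 0.000603
δQ/Q = √(0.00357) = 0.0598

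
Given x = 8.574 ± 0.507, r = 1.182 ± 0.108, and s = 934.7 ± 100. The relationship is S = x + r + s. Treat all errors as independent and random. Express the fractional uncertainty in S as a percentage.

Absolute uncertainties add in quadrature for a linear combination:
  (δx)² = 0.257;  (δr)² = 0.0117;  (δs)² = 10000
δS = √(10000) = 100
S = 944.5, so δS/S = 100/944.5 = 0.106.

10.6%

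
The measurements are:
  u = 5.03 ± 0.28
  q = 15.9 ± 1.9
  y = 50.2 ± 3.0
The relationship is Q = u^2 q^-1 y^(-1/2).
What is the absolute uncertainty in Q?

Each factor contributes (exponent × relative error)² to (δQ/Q)²:
  (2·δu/u)² = (2×0.0557)² = 0.0124;  (-1·δq/q)² = (-1×0.119)² = 0.0143;  (−½·δy/y)² = (-0.5×0.0598)² = 0.000893
δQ/Q = √(0.0276) = 0.166
Q = 0.225, so δQ = 0.166 × 0.225 = 0.0373.

0.0373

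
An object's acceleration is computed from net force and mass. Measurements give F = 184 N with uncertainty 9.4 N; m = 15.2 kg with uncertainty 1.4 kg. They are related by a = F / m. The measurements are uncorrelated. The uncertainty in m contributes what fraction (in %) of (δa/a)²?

76.5%

(δa/a)² = (1·δF/F)² + (-1·δm/m)²
  F term: (1×0.0511)² = 0.00261
  m term: (-1×0.0921)² = 0.00848
Total = 0.0111. Share from m = 0.00848/0.0111 = 0.765.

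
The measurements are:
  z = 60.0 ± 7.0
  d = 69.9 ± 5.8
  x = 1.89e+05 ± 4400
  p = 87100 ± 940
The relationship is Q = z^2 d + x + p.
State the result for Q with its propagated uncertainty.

Let w = z^2·d = 2.52e+05. δw/w = √((2·δz/z)² + (1·δd/d)²) = √(0.0544 + 0.00688) = 0.248, so δw = 62300.
Q = w + x + p: δQ = √(δw² + δx² + δp²) = √(3.88e+09 + 1.94e+07 + 8.84e+05) = 62500
Q = 5.28e+05.

(5.28 ± 0.625) × 10^5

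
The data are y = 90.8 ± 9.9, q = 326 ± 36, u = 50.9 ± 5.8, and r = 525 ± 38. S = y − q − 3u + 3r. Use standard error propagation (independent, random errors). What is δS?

121

Sums and differences: (δS)² = Σ (cᵢ δxᵢ)².
  (δy)² = 98.0;  (δq)² = 1300;  (3·δu)² = 303;  (3·δr)² = 13000
δS = √(14700) = 121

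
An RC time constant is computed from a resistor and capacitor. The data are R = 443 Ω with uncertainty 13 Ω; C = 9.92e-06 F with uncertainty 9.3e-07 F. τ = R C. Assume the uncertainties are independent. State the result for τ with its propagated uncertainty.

0.00439 ± 0.000432 s

For a monomial τ ∝ R, C, fractional errors add in quadrature:
  (1·δR/R)² = (1×0.0293)² = 0.000861;  (1·δC/C)² = (1×0.0938)² = 0.00879
δτ/τ = √(0.00965) = 0.0982
τ = 0.00439 s, so δτ = 0.0982 × 0.00439 = 0.000432 s.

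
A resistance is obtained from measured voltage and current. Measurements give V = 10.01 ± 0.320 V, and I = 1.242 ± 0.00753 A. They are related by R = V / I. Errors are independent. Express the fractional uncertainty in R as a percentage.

Since R is a product/quotient, work with relative uncertainties:
  (1·δV/V)² = (1×0.0320)² = 0.00102;  (-1·δI/I)² = (-1×0.00606)² = 3.68e-05
δR/R = √(0.00106) = 0.0325

3.25%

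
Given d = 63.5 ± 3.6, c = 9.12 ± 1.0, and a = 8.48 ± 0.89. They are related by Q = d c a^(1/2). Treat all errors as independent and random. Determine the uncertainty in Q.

226

Since Q is a product/quotient, work with relative uncertainties:
  (1·δd/d)² = (1×0.0567)² = 0.00321;  (1·δc/c)² = (1×0.110)² = 0.0120;  (½·δa/a)² = (0.5×0.105)² = 0.00275
δQ/Q = √(0.0180) = 0.134
Q = 1690, so δQ = 0.134 × 1690 = 226.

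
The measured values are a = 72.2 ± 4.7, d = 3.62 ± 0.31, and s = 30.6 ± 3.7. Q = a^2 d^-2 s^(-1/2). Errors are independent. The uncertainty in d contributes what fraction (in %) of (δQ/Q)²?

(δQ/Q)² = (2·δa/a)² + (-2·δd/d)² + (−½·δs/s)²
  a term: (2×0.0651)² = 0.0170
  d term: (-2×0.0856)² = 0.0293
  s term: (-0.5×0.121)² = 0.00366
Total = 0.0499. Share from d = 0.0293/0.0499 = 0.587.

58.7%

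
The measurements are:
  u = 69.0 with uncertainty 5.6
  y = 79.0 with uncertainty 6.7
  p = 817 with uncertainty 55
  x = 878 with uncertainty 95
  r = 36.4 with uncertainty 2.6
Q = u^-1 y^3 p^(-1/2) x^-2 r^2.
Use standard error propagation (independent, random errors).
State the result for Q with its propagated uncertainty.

0.430 ± 0.161

Q is a product of powers, so relative uncertainties combine in quadrature:
  (-1·δu/u)² = (-1×0.0812)² = 0.00659;  (3·δy/y)² = (3×0.0848)² = 0.0647;  (−½·δp/p)² = (-0.5×0.0673)² = 0.00113;  (-2·δx/x)² = (-2×0.108)² = 0.0468;  (2·δr/r)² = (2×0.0714)² = 0.0204
δQ/Q = √(0.140) = 0.374
Q = 0.430, so δQ = 0.374 × 0.430 = 0.161.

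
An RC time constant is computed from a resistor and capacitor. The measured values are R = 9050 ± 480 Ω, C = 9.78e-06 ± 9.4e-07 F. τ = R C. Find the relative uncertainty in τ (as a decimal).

0.110

τ is a product of powers, so relative uncertainties combine in quadrature:
  (1·δR/R)² = (1×0.0530)² = 0.00281;  (1·δC/C)² = (1×0.0961)² = 0.00924
δτ/τ = √(0.0121) = 0.110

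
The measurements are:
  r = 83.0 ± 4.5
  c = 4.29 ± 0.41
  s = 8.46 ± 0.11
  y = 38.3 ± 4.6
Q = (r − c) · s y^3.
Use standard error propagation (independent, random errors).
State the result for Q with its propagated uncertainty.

(3.74 ± 1.37) × 10^7

Let u = r − c = 78.7. δu = √(δr² + δc²) = √(20.2 + 0.168) = 4.52, so δu/u = 0.0574.
Q is then a monomial in u, s, y:
δQ/Q = √((δu/u)² + (1·δs/s)² + (3·δy/y)²) = √(0.00330 + 0.000169 + 0.130) = 0.365
Q = 3.74e+07, so δQ = 0.365 × 3.74e+07 = 1.37e+07.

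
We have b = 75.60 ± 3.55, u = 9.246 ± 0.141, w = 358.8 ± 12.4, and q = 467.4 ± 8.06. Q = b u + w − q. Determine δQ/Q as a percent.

6.36%

Let p = b·u = 699.0. δp/p = √((1·δb/b)² + (1·δu/u)²) = √(0.00221 + 0.000233) = 0.0494, so δp = 34.5.
Q = p + w − q: δQ = √(δp² + δw² + δq²) = √(1190 + 154 + 65.0) = 37.5
Q = 590.4, so δQ/Q = 37.5/590.4 = 0.0636.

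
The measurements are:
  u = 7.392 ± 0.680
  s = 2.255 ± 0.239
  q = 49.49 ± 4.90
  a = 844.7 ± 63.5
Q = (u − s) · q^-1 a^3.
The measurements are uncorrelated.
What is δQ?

1.77e+07

Let w = u − s = 5.137. δw = √(δu² + δs²) = √(0.462 + 0.0571) = 0.721, so δw/w = 0.140.
Q is then a monomial in w, q, a:
δQ/Q = √((δw/w)² + (-1·δq/q)² + (3·δa/a)²) = √(0.0197 + 0.00980 + 0.0509) = 0.283
Q = 6.256e+07, so δQ = 0.283 × 6.256e+07 = 1.77e+07.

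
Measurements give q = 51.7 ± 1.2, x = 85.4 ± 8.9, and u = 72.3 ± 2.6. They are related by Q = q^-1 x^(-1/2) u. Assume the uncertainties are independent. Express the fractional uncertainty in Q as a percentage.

Q is a product of powers, so relative uncertainties combine in quadrature:
  (-1·δq/q)² = (-1×0.0232)² = 0.000539;  (−½·δx/x)² = (-0.5×0.104)² = 0.00272;  (1·δu/u)² = (1×0.0360)² = 0.00129
δQ/Q = √(0.00455) = 0.0674

6.74%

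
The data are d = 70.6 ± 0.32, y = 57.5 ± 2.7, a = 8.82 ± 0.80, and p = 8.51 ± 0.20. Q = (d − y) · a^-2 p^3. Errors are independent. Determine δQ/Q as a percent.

Let u = d − y = 13.1. δu = √(δd² + δy²) = √(0.102 + 7.29) = 2.72, so δu/u = 0.208.
Q is then a monomial in u, a, p:
δQ/Q = √((δu/u)² + (-2·δa/a)² + (3·δp/p)²) = √(0.0431 + 0.0329 + 0.00497) = 0.285

28.5%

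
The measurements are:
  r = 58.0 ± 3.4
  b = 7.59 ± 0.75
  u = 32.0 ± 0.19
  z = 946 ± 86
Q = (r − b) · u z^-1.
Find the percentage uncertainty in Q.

11.4%

Let w = r − b = 50.4. δw = √(δr² + δb²) = √(11.6 + 0.562) = 3.48, so δw/w = 0.0691.
Q is then a monomial in w, u, z:
δQ/Q = √((δw/w)² + (1·δu/u)² + (-1·δz/z)²) = √(0.00477 + 3.53e-05 + 0.00826) = 0.114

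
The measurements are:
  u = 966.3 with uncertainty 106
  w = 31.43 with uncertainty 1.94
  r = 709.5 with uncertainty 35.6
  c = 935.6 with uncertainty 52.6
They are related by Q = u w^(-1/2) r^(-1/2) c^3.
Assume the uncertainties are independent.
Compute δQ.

1.09e+09

For a monomial Q ∝ u, w^(-1/2), r^(-1/2), c^3, fractional errors add in quadrature:
  (1·δu/u)² = (1×0.110)² = 0.0120;  (−½·δw/w)² = (-0.5×0.0617)² = 0.000952;  (−½·δr/r)² = (-0.5×0.0502)² = 0.000629;  (3·δc/c)² = (3×0.0562)² = 0.0284
δQ/Q = √(0.0421) = 0.205
Q = 5.299e+09, so δQ = 0.205 × 5.299e+09 = 1.09e+09.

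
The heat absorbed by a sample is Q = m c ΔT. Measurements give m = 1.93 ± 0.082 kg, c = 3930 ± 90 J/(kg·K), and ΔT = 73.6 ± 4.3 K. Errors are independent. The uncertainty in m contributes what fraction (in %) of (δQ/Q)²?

(δQ/Q)² = (1·δm/m)² + (1·δc/c)² + (1·δΔT/ΔT)²
  m term: (1×0.0425)² = 0.00181
  c term: (1×0.0229)² = 0.000524
  ΔT term: (1×0.0584)² = 0.00341
Total = 0.00574. Share from m = 0.00181/0.00574 = 0.314.

31.4%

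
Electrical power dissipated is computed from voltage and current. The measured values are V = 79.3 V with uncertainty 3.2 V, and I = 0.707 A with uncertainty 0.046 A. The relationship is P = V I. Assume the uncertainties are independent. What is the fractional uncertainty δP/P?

Each factor contributes (exponent × relative error)² to (δP/P)²:
  (1·δV/V)² = (1×0.0404)² = 0.00163;  (1·δI/I)² = (1×0.0651)² = 0.00423
δP/P = √(0.00586) = 0.0766

0.0766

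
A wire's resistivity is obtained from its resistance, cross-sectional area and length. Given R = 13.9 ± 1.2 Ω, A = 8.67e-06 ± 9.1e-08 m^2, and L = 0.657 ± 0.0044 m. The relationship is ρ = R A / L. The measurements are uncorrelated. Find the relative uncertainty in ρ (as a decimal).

0.0872

ρ is a product of powers, so relative uncertainties combine in quadrature:
  (1·δR/R)² = (1×0.0863)² = 0.00745;  (1·δA/A)² = (1×0.0105)² = 0.000110;  (-1·δL/L)² = (-1×0.00670)² = 4.49e-05
δρ/ρ = √(0.00761) = 0.0872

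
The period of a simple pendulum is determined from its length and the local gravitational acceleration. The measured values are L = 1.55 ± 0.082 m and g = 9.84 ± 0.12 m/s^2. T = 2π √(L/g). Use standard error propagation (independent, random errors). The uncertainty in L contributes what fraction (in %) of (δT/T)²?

(δT/T)² = (½·δL/L)² + (−½·δg/g)²
  L term: (0.5×0.0529)² = 0.000700
  g term: (-0.5×0.0122)² = 3.72e-05
Total = 0.000737. Share from L = 0.000700/0.000737 = 0.950.

95.0%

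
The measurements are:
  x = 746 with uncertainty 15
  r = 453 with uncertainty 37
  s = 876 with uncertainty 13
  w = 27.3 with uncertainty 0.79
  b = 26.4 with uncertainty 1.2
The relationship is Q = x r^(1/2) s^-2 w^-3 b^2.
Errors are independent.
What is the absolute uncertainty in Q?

For a monomial Q ∝ x, r^(1/2), s^-2, w^-3, b^2, fractional errors add in quadrature:
  (1·δx/x)² = (1×0.0201)² = 0.000404;  (½·δr/r)² = (0.5×0.0817)² = 0.00167;  (-2·δs/s)² = (-2×0.0148)² = 0.000881;  (-3·δw/w)² = (-3×0.0289)² = 0.00754;  (2·δb/b)² = (2×0.0455)² = 0.00826
δQ/Q = √(0.0188) = 0.137
Q = 0.000709, so δQ = 0.137 × 0.000709 = 9.71e-05.

9.71e-05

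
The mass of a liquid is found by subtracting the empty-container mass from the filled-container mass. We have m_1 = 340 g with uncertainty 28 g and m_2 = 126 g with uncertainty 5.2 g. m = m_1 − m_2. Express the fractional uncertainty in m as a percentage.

m is a linear combination, so absolute uncertainties add in quadrature:
  (δm_1)² = 784;  (δm_2)² = 27.0
δm = √(811) = 28.5 g
m = 214 g, so δm/m = 28.5/214 = 0.133.

13.3%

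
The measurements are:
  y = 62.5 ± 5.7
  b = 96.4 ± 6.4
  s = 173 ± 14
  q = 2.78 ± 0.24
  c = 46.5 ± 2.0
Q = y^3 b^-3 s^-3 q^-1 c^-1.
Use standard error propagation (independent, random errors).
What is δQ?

1.74e-10

For a monomial Q ∝ y^3, b^-3, s^-3, q^-1, c^-1, fractional errors add in quadrature:
  (3·δy/y)² = (3×0.0912)² = 0.0749;  (-3·δb/b)² = (-3×0.0664)² = 0.0397;  (-3·δs/s)² = (-3×0.0809)² = 0.0589;  (-1·δq/q)² = (-1×0.0863)² = 0.00745;  (-1·δc/c)² = (-1×0.0430)² = 0.00185
δQ/Q = √(0.183) = 0.428
Q = 4.07e-10, so δQ = 0.428 × 4.07e-10 = 1.74e-10.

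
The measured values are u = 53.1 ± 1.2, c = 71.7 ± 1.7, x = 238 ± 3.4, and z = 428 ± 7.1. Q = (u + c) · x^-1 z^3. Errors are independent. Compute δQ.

Let w = u + c = 125. δw = √(δu² + δc²) = √(1.44 + 2.89) = 2.08, so δw/w = 0.0167.
Q is then a monomial in w, x, z:
δQ/Q = √((δw/w)² + (-1·δx/x)² + (3·δz/z)²) = √(0.000278 + 0.000204 + 0.00248) = 0.0544
Q = 4.11e+07, so δQ = 0.0544 × 4.11e+07 = 2.24e+06.

2.24e+06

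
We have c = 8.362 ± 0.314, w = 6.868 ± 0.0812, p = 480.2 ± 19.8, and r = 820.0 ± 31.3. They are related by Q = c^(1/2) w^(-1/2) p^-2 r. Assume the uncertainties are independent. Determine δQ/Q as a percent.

9.30%

Relative error in a monomial: (δQ/Q)² = Σ (nᵢ · δxᵢ/xᵢ)².
  (½·δc/c)² = (0.5×0.0376)² = 0.000353;  (−½·δw/w)² = (-0.5×0.0118)² = 3.49e-05;  (-2·δp/p)² = (-2×0.0412)² = 0.00680;  (1·δr/r)² = (1×0.0382)² = 0.00146
δQ/Q = √(0.00865) = 0.0930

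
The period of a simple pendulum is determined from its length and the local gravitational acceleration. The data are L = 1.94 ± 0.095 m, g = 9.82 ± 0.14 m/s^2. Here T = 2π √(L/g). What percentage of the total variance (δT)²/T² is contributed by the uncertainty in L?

92.2%

(δT/T)² = (½·δL/L)² + (−½·δg/g)²
  L term: (0.5×0.0490)² = 0.000599
  g term: (-0.5×0.0143)² = 5.08e-05
Total = 0.000650. Share from L = 0.000599/0.000650 = 0.922.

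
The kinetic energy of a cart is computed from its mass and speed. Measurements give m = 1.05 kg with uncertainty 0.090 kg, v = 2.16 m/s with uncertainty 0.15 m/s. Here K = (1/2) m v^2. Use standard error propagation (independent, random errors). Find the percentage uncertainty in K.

16.3%

For a monomial K ∝ m, v^2, fractional errors add in quadrature:
  (1·δm/m)² = (1×0.0857)² = 0.00735;  (2·δv/v)² = (2×0.0694)² = 0.0193
δK/K = √(0.0266) = 0.163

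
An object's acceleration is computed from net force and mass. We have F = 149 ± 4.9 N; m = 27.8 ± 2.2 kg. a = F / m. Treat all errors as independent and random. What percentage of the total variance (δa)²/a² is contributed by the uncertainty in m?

(δa/a)² = (1·δF/F)² + (-1·δm/m)²
  F term: (1×0.0329)² = 0.00108
  m term: (-1×0.0791)² = 0.00626
Total = 0.00734. Share from m = 0.00626/0.00734 = 0.853.

85.3%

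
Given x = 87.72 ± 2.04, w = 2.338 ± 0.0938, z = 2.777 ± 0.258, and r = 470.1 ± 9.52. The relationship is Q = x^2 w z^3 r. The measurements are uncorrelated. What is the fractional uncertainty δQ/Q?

0.286

Products/powers → add relative errors in quadrature, weighted by exponent:
  (2·δx/x)² = (2×0.0233)² = 0.00216;  (1·δw/w)² = (1×0.0401)² = 0.00161;  (3·δz/z)² = (3×0.0929)² = 0.0777;  (1·δr/r)² = (1×0.0203)² = 0.000410
δQ/Q = √(0.0819) = 0.286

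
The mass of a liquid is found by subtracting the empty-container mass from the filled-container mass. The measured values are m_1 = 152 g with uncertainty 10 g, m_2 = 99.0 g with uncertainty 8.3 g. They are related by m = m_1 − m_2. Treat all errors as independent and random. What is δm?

Absolute uncertainties add in quadrature for a linear combination:
  (δm_1)² = 100;  (δm_2)² = 68.9
δm = √(169) = 13.0 g

13.0 g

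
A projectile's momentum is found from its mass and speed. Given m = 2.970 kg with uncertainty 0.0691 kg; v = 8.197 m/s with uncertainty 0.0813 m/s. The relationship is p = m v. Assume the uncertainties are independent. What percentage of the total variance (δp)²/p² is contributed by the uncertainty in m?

84.6%

(δp/p)² = (1·δm/m)² + (1·δv/v)²
  m term: (1×0.0233)² = 0.000541
  v term: (1×0.00992)² = 9.84e-05
Total = 0.000640. Share from m = 0.000541/0.000640 = 0.846.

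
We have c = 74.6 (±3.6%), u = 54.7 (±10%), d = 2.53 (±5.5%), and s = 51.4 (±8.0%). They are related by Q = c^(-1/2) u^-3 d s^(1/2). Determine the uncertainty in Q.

3.95e-06

Relative error in a monomial: (δQ/Q)² = Σ (nᵢ · δxᵢ/xᵢ)².
  (−½·δc/c)² = (-0.5×0.0360)² = 0.000324;  (-3·δu/u)² = (-3×0.100)² = 0.0900;  (1·δd/d)² = (1×0.0550)² = 0.00302;  (½·δs/s)² = (0.5×0.0800)² = 0.00160
δQ/Q = √(0.0949) = 0.308
Q = 1.28e-05, so δQ = 0.308 × 1.28e-05 = 3.95e-06.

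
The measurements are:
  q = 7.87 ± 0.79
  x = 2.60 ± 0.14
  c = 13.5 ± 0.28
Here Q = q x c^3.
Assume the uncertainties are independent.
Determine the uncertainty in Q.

Q is a product of powers, so relative uncertainties combine in quadrature:
  (1·δq/q)² = (1×0.100)² = 0.0101;  (1·δx/x)² = (1×0.0538)² = 0.00290;  (3·δc/c)² = (3×0.0207)² = 0.00387
δQ/Q = √(0.0168) = 0.130
Q = 50300, so δQ = 0.130 × 50300 = 6530.

6530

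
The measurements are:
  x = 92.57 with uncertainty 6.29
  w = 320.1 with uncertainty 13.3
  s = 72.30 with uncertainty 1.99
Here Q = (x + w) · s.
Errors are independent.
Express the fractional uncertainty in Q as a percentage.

4.50%

Let u = x + w = 412.7. δu = √(δx² + δw²) = √(39.6 + 177) = 14.7, so δu/u = 0.0357.
Q is then a monomial in u, s:
δQ/Q = √((δu/u)² + (1·δs/s)²) = √(0.00127 + 0.000758) = 0.0450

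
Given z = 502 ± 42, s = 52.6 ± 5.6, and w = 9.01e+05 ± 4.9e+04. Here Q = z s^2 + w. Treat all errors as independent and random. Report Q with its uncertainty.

(2.29 ± 0.322) × 10^6

Let p = z·s^2 = 1.39e+06. δp/p = √((1·δz/z)² + (2·δs/s)²) = √(0.00700 + 0.0453) = 0.229, so δp = 3.18e+05.
Q = p + w: δQ = √(δp² + δw²) = √(1.01e+11 + 2.4e+09) = 3.22e+05
Q = 2.29e+06.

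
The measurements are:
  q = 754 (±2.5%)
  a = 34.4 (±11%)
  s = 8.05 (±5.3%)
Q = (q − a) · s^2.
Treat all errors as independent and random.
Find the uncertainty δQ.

Let u = q − a = 720. δu = √(δq² + δa²) = √(355 + 14.3) = 19.2, so δu/u = 0.0267.
Q is then a monomial in u, s:
δQ/Q = √((δu/u)² + (2·δs/s)²) = √(0.000714 + 0.0112) = 0.109
Q = 46600, so δQ = 0.109 × 46600 = 5100.

5100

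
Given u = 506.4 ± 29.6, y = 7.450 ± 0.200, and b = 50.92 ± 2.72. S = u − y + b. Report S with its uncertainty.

549.9 ± 29.7

S is a linear combination, so absolute uncertainties add in quadrature:
  (δu)² = 876;  (δy)² = 0.0400;  (δb)² = 7.40
δS = √(884) = 29.7
S = 549.9.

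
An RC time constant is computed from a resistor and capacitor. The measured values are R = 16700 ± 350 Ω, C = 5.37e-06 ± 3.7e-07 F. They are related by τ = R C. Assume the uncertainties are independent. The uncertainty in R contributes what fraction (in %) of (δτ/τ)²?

8.47%

(δτ/τ)² = (1·δR/R)² + (1·δC/C)²
  R term: (1×0.0210)² = 0.000439
  C term: (1×0.0689)² = 0.00475
Total = 0.00519. Share from R = 0.000439/0.00519 = 0.0847.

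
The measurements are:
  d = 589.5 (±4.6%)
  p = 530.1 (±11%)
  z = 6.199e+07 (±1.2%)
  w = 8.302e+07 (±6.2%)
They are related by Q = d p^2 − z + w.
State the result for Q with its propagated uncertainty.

Let h = d·p^2 = 1.657e+08. δh/h = √((1·δd/d)² + (2·δp/p)²) = √(0.00212 + 0.0484) = 0.225, so δh = 3.72e+07.
Q = h − z + w: δQ = √(δh² + δz² + δw²) = √(1.39e+15 + 5.53e+11 + 2.65e+13) = 3.76e+07
Q = 1.867e+08.

(1.867 ± 0.376) × 10^8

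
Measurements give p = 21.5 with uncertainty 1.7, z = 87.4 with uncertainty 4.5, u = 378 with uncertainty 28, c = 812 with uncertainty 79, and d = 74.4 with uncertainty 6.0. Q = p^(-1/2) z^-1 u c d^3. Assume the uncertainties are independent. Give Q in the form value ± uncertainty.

Since Q is a product/quotient, work with relative uncertainties:
  (−½·δp/p)² = (-0.5×0.0791)² = 0.00156;  (-1·δz/z)² = (-1×0.0515)² = 0.00265;  (1·δu/u)² = (1×0.0741)² = 0.00549;  (1·δc/c)² = (1×0.0973)² = 0.00947;  (3·δd/d)² = (3×0.0806)² = 0.0585
δQ/Q = √(0.0777) = 0.279
Q = 3.12e+08, so δQ = 0.279 × 3.12e+08 = 8.69e+07.

(3.12 ± 0.869) × 10^8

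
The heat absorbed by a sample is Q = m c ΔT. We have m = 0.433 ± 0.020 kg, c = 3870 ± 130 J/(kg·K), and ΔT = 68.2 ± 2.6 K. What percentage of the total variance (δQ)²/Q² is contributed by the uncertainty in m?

45.2%

(δQ/Q)² = (1·δm/m)² + (1·δc/c)² + (1·δΔT/ΔT)²
  m term: (1×0.0462)² = 0.00213
  c term: (1×0.0336)² = 0.00113
  ΔT term: (1×0.0381)² = 0.00145
Total = 0.00472. Share from m = 0.00213/0.00472 = 0.452.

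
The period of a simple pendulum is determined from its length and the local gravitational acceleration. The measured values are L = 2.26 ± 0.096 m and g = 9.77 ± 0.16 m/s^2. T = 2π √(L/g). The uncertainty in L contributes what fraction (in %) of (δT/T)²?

(δT/T)² = (½·δL/L)² + (−½·δg/g)²
  L term: (0.5×0.0425)² = 0.000451
  g term: (-0.5×0.0164)² = 6.7e-05
Total = 0.000518. Share from L = 0.000451/0.000518 = 0.871.

87.1%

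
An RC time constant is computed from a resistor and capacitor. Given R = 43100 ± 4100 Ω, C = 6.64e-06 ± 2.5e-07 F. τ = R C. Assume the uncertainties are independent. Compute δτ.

Relative error in a monomial: (δτ/τ)² = Σ (nᵢ · δxᵢ/xᵢ)².
  (1·δR/R)² = (1×0.0951)² = 0.00905;  (1·δC/C)² = (1×0.0377)² = 0.00142
δτ/τ = √(0.0105) = 0.102
τ = 0.286 s, so δτ = 0.102 × 0.286 = 0.0293 s.

0.0293 s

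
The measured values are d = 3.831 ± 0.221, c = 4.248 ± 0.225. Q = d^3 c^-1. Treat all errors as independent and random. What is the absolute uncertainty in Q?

Q is a product of powers, so relative uncertainties combine in quadrature:
  (3·δd/d)² = (3×0.0577)² = 0.0300;  (-1·δc/c)² = (-1×0.0530)² = 0.00281
δQ/Q = √(0.0328) = 0.181
Q = 13.24, so δQ = 0.181 × 13.24 = 2.40.

2.40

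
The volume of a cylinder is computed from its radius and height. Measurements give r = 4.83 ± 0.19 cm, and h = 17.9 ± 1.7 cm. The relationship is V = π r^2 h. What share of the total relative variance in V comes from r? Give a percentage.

40.7%

(δV/V)² = (2·δr/r)² + (1·δh/h)²
  r term: (2×0.0393)² = 0.00619
  h term: (1×0.0950)² = 0.00902
Total = 0.0152. Share from r = 0.00619/0.0152 = 0.407.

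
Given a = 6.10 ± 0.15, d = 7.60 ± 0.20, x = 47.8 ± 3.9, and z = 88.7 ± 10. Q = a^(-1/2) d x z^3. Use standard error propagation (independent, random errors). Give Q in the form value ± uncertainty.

(1.03 ± 0.358) × 10^8

Q is a product of powers, so relative uncertainties combine in quadrature:
  (−½·δa/a)² = (-0.5×0.0246)² = 0.000151;  (1·δd/d)² = (1×0.0263)² = 0.000693;  (1·δx/x)² = (1×0.0816)² = 0.00666;  (3·δz/z)² = (3×0.113)² = 0.114
δQ/Q = √(0.122) = 0.349
Q = 1.03e+08, so δQ = 0.349 × 1.03e+08 = 3.58e+07.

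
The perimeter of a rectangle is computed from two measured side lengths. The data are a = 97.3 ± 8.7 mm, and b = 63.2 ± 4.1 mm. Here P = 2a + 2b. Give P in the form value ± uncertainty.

321 ± 19.2 mm

P is a linear combination, so absolute uncertainties add in quadrature:
  (2·δa)² = 303;  (2·δb)² = 67.2
δP = √(370) = 19.2 mm
P = 321 mm.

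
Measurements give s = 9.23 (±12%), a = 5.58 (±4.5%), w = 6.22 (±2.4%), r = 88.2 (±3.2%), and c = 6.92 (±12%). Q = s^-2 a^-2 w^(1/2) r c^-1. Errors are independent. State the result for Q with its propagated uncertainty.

0.0120 ± 0.00342

Each factor contributes (exponent × relative error)² to (δQ/Q)²:
  (-2·δs/s)² = (-2×0.120)² = 0.0576;  (-2·δa/a)² = (-2×0.0450)² = 0.00810;  (½·δw/w)² = (0.5×0.0240)² = 0.000144;  (1·δr/r)² = (1×0.0320)² = 0.00102;  (-1·δc/c)² = (-1×0.120)² = 0.0144
δQ/Q = √(0.0813) = 0.285
Q = 0.0120, so δQ = 0.285 × 0.0120 = 0.00342.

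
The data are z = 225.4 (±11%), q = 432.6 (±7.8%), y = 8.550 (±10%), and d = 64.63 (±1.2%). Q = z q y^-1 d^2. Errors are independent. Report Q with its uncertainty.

Each factor contributes (exponent × relative error)² to (δQ/Q)²:
  (1·δz/z)² = (1×0.110)² = 0.0121;  (1·δq/q)² = (1×0.0780)² = 0.00608;  (-1·δy/y)² = (-1×0.100)² = 0.0100;  (2·δd/d)² = (2×0.0120)² = 0.000576
δQ/Q = √(0.0288) = 0.170
Q = 4.764e+07, so δQ = 0.170 × 4.764e+07 = 8.08e+06.

(4.764 ± 0.808) × 10^7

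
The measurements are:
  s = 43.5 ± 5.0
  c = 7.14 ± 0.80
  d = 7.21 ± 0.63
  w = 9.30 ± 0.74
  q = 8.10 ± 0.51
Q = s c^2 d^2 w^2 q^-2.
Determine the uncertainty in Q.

Since Q is a product/quotient, work with relative uncertainties:
  (1·δs/s)² = (1×0.115)² = 0.0132;  (2·δc/c)² = (2×0.112)² = 0.0502;  (2·δd/d)² = (2×0.0874)² = 0.0305;  (2·δw/w)² = (2×0.0796)² = 0.0253;  (-2·δq/q)² = (-2×0.0630)² = 0.0159
δQ/Q = √(0.135) = 0.368
Q = 1.52e+05, so δQ = 0.368 × 1.52e+05 = 55900.

55900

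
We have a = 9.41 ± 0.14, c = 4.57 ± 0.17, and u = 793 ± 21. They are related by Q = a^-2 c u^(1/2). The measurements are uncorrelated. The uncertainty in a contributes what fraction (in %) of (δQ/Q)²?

36.2%

(δQ/Q)² = (-2·δa/a)² + (1·δc/c)² + (½·δu/u)²
  a term: (-2×0.0149)² = 0.000885
  c term: (1×0.0372)² = 0.00138
  u term: (0.5×0.0265)² = 0.000175
Total = 0.00244. Share from a = 0.000885/0.00244 = 0.362.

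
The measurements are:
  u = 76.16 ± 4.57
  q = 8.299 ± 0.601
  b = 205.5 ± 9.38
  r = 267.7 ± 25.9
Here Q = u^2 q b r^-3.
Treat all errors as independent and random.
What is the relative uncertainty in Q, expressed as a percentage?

Each factor contributes (exponent × relative error)² to (δQ/Q)²:
  (2·δu/u)² = (2×0.0600)² = 0.0144;  (1·δq/q)² = (1×0.0724)² = 0.00524;  (1·δb/b)² = (1×0.0456)² = 0.00208;  (-3·δr/r)² = (-3×0.0968)² = 0.0842
δQ/Q = √(0.106) = 0.326

32.6%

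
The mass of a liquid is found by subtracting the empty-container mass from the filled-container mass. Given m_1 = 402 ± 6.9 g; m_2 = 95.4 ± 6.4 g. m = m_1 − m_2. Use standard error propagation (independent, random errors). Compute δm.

Each term contributes (cᵢ δxᵢ)² to (δm)²:
  (δm_1)² = 47.6;  (δm_2)² = 41.0
δm = √(88.6) = 9.41 g

9.41 g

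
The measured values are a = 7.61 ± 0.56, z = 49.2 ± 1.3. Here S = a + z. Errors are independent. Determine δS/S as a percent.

2.49%

For a sum/difference, combine absolute errors in quadrature:
  (δa)² = 0.314;  (δz)² = 1.69
δS = √(2.00) = 1.42
S = 56.8, so δS/S = 1.42/56.8 = 0.0249.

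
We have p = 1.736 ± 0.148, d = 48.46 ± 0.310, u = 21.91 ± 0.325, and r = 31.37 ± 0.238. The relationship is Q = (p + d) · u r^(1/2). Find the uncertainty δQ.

103

Let w = p + d = 50.20. δw = √(δp² + δd²) = √(0.0219 + 0.0961) = 0.344, so δw/w = 0.00684.
Q is then a monomial in w, u, r:
δQ/Q = √((δw/w)² + (1·δu/u)² + (½·δr/r)²) = √(4.68e-05 + 0.000220 + 1.44e-05) = 0.0168
Q = 6160, so δQ = 0.0168 × 6160 = 103.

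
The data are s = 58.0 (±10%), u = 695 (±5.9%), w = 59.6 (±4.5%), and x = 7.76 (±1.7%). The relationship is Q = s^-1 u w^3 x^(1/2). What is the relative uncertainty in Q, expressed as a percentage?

17.8%

Products/powers → add relative errors in quadrature, weighted by exponent:
  (-1·δs/s)² = (-1×0.100)² = 0.0100;  (1·δu/u)² = (1×0.0590)² = 0.00348;  (3·δw/w)² = (3×0.0450)² = 0.0182;  (½·δx/x)² = (0.5×0.0170)² = 7.23e-05
δQ/Q = √(0.0318) = 0.178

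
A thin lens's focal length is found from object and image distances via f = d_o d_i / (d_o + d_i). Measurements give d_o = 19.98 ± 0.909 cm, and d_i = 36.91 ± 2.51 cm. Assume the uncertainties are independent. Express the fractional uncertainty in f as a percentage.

3.80%

∂f/∂d_o = (d_i/(d_o+d_i))² = 0.421;  ∂f/∂d_i = (d_o/(d_o+d_i))² = 0.123
δf = √((∂f/∂d_o · δd_o)² + (∂f/∂d_i · δd_i)²) = √(0.146 + 0.0958) = 0.492 cm
f = 12.96 cm, so δf/f = 0.492/12.96 = 0.0380.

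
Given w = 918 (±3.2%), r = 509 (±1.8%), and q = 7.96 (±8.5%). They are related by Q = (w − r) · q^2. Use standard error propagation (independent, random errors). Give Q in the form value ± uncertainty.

Let u = w − r = 409. δu = √(δw² + δr²) = √(863 + 83.9) = 30.8, so δu/u = 0.0752.
Q is then a monomial in u, q:
δQ/Q = √((δu/u)² + (2·δq/q)²) = √(0.00566 + 0.0289) = 0.186
Q = 25900, so δQ = 0.186 × 25900 = 4820.

25900 ± 4820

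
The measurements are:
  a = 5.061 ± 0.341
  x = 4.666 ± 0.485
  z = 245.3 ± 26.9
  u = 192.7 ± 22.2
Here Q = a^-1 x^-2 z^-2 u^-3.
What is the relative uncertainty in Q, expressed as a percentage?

46.4%

Q is a product of powers, so relative uncertainties combine in quadrature:
  (-1·δa/a)² = (-1×0.0674)² = 0.00454;  (-2·δx/x)² = (-2×0.104)² = 0.0432;  (-2·δz/z)² = (-2×0.110)² = 0.0481;  (-3·δu/u)² = (-3×0.115)² = 0.119
δQ/Q = √(0.215) = 0.464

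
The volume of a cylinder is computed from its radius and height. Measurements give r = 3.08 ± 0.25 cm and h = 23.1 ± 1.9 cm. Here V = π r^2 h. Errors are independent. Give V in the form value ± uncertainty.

Each factor contributes (exponent × relative error)² to (δV/V)²:
  (2·δr/r)² = (2×0.0812)² = 0.0264;  (1·δh/h)² = (1×0.0823)² = 0.00677
δV/V = √(0.0331) = 0.182
V = 688 cm^3, so δV = 0.182 × 688 = 125 cm^3.

688 ± 125 cm^3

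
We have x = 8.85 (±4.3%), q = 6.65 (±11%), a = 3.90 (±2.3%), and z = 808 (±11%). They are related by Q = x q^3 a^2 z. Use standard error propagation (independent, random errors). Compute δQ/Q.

0.354

Relative error in a monomial: (δQ/Q)² = Σ (nᵢ · δxᵢ/xᵢ)².
  (1·δx/x)² = (1×0.0430)² = 0.00185;  (3·δq/q)² = (3×0.110)² = 0.109;  (2·δa/a)² = (2×0.0230)² = 0.00212;  (1·δz/z)² = (1×0.110)² = 0.0121
δQ/Q = √(0.125) = 0.354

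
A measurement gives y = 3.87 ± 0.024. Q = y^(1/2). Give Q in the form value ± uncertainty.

1.97 ± 0.00610

Products/powers → add relative errors in quadrature, weighted by exponent:
  (½·δy/y)² = (0.5×0.00620)² = 9.61e-06
δQ/Q = √(9.61e-06) = 0.00310
Q = 1.97, so δQ = 0.00310 × 1.97 = 0.00610.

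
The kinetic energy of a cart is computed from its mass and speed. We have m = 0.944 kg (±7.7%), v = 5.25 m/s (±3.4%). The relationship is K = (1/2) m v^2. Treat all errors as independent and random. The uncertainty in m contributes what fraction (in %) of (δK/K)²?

56.2%

(δK/K)² = (1·δm/m)² + (2·δv/v)²
  m term: (1×0.0770)² = 0.00593
  v term: (2×0.0340)² = 0.00462
Total = 0.0106. Share from m = 0.00593/0.0106 = 0.562.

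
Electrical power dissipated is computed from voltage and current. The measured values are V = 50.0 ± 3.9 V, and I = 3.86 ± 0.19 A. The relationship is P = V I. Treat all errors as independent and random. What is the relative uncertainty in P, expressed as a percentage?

Each factor contributes (exponent × relative error)² to (δP/P)²:
  (1·δV/V)² = (1×0.0780)² = 0.00608;  (1·δI/I)² = (1×0.0492)² = 0.00242
δP/P = √(0.00851) = 0.0922

9.22%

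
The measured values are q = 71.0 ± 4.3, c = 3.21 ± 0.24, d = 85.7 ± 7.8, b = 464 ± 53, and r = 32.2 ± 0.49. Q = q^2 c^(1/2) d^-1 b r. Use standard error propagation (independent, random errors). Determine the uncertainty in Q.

Q is a product of powers, so relative uncertainties combine in quadrature:
  (2·δq/q)² = (2×0.0606)² = 0.0147;  (½·δc/c)² = (0.5×0.0748)² = 0.00140;  (-1·δd/d)² = (-1×0.0910)² = 0.00828;  (1·δb/b)² = (1×0.114)² = 0.0130;  (1·δr/r)² = (1×0.0152)² = 0.000232
δQ/Q = √(0.0376) = 0.194
Q = 1.57e+06, so δQ = 0.194 × 1.57e+06 = 3.05e+05.

3.05e+05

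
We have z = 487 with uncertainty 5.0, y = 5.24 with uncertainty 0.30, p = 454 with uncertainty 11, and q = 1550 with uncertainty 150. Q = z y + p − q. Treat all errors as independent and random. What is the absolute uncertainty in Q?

211

Let w = z·y = 2550. δw/w = √((1·δz/z)² + (1·δy/y)²) = √(0.000105 + 0.00328) = 0.0582, so δw = 148.
Q = w + p − q: δQ = √(δw² + δp² + δq²) = √(22000 + 121 + 22500) = 211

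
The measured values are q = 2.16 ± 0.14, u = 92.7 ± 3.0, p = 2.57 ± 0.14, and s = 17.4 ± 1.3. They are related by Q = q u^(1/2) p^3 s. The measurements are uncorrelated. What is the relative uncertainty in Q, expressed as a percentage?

Since Q is a product/quotient, work with relative uncertainties:
  (1·δq/q)² = (1×0.0648)² = 0.00420;  (½·δu/u)² = (0.5×0.0324)² = 0.000262;  (3·δp/p)² = (3×0.0545)² = 0.0267;  (1·δs/s)² = (1×0.0747)² = 0.00558
δQ/Q = √(0.0368) = 0.192

19.2%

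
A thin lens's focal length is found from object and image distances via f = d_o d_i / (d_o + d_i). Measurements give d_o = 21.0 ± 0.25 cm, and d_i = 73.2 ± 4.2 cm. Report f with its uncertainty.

∂f/∂d_o = (d_i/(d_o+d_i))² = 0.604;  ∂f/∂d_i = (d_o/(d_o+d_i))² = 0.0497
δf = √((∂f/∂d_o · δd_o)² + (∂f/∂d_i · δd_i)²) = √(0.0228 + 0.0436) = 0.258 cm
f = 16.3 cm.

16.3 ± 0.258 cm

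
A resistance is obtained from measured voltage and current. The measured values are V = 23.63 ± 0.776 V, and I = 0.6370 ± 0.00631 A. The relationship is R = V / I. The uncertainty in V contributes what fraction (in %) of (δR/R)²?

(δR/R)² = (1·δV/V)² + (-1·δI/I)²
  V term: (1×0.0328)² = 0.00108
  I term: (-1×0.00991)² = 9.81e-05
Total = 0.00118. Share from V = 0.00108/0.00118 = 0.917.

91.7%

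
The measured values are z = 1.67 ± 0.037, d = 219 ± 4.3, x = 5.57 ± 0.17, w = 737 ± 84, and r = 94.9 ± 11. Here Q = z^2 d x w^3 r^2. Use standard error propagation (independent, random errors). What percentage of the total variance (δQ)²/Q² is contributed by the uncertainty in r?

30.9%

(δQ/Q)² = (2·δz/z)² + (1·δd/d)² + (1·δx/x)² + (3·δw/w)² + (2·δr/r)²
  z term: (2×0.0222)² = 0.00196
  d term: (1×0.0196)² = 0.000386
  x term: (1×0.0305)² = 0.000932
  w term: (3×0.114)² = 0.117
  r term: (2×0.116)² = 0.0537
Total = 0.174. Share from r = 0.0537/0.174 = 0.309.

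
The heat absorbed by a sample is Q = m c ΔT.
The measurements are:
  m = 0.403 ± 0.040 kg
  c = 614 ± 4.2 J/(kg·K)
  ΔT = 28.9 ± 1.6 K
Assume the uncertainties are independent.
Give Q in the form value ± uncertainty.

7150 ± 814 J

Relative error in a monomial: (δQ/Q)² = Σ (nᵢ · δxᵢ/xᵢ)².
  (1·δm/m)² = (1×0.0993)² = 0.00985;  (1·δc/c)² = (1×0.00684)² = 4.68e-05;  (1·δΔT/ΔT)² = (1×0.0554)² = 0.00307
δQ/Q = √(0.0130) = 0.114
Q = 7150 J, so δQ = 0.114 × 7150 = 814 J.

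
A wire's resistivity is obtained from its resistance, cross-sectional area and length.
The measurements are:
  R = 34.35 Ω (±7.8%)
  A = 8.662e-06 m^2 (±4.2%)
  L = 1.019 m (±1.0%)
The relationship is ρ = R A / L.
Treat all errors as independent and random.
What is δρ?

Relative error in a monomial: (δρ/ρ)² = Σ (nᵢ · δxᵢ/xᵢ)².
  (1·δR/R)² = (1×0.0780)² = 0.00608;  (1·δA/A)² = (1×0.0420)² = 0.00176;  (-1·δL/L)² = (-1×0.0100)² = 0.000100
δρ/ρ = √(0.00795) = 0.0892
ρ = 0.0002920 Ω·m, so δρ = 0.0892 × 0.0002920 = 2.6e-05 Ω·m.

2.6e-05 Ω·m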